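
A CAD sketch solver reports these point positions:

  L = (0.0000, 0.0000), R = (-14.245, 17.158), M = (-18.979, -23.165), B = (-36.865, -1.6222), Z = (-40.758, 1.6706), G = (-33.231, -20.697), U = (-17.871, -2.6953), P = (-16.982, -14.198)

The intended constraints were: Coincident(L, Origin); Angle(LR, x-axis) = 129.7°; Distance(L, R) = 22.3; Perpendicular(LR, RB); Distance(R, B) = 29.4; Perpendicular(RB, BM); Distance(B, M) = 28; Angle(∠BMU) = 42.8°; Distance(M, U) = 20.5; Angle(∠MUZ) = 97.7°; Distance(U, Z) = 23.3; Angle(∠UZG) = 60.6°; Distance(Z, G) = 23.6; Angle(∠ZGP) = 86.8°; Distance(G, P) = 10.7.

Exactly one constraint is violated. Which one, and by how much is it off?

Distance(G, P) = 10.7 — off by 6.80.

L = (0.00, 0.00) ✓; LR at 129.7° ✓; |LR| = 22.30 ✓; ∠(LR, RB) = 90.00° ✓; |RB| = 29.40 ✓; ∠(RB, BM) = 90.00° ✓; |BM| = 28.00 ✓; ∠BMU = 42.80° ✓; |MU| = 20.50 ✓; ∠MUZ = 97.70° ✓; |UZ| = 23.30 ✓; ∠UZG = 60.60° ✓; |ZG| = 23.60 ✓; ∠ZGP = 86.80° ✓; |GP| = 17.50 ✗.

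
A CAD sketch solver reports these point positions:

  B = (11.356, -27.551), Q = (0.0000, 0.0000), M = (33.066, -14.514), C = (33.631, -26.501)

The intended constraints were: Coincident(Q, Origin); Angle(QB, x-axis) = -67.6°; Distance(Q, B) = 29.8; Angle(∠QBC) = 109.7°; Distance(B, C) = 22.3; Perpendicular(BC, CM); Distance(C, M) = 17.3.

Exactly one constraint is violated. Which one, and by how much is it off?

Distance(C, M) = 17.3 — off by 5.30.

Q = (0.00, 0.00) ✓; QB at -67.60° ✓; |QB| = 29.80 ✓; ∠QBC = 109.7° ✓; |BC| = 22.30 ✓; ∠(BC, CM) = 90.00° ✓; |CM| = 12.00 ✗.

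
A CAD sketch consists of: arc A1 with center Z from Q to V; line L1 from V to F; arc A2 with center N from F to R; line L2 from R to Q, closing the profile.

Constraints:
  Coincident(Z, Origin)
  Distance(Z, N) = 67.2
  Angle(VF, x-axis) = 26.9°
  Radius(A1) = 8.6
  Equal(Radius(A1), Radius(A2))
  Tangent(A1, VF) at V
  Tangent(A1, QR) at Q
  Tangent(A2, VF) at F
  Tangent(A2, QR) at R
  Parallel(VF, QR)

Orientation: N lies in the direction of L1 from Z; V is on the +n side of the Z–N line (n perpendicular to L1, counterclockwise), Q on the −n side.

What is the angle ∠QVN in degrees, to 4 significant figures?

82.71°

The slot axis is L1's direction at 26.9°, so u = (cos 26.9°, sin 26.9°) = (0.8918, 0.4524) and n = (−sin 26.9°, cos 26.9°) = (-0.4524, 0.8918). Z is at the origin and N lies 67.2 along u from Z, so N = 67.2·u = (59.93, 30.40). Tangency of A1 to both parallel lines with radius 8.6 puts V and Q at Z ± 8.6·n: V = (-3.891, 7.669), Q = (3.891, -7.669). Then cos ∠QVN = VQ·VN / (|VQ||VN|), giving 82.71°.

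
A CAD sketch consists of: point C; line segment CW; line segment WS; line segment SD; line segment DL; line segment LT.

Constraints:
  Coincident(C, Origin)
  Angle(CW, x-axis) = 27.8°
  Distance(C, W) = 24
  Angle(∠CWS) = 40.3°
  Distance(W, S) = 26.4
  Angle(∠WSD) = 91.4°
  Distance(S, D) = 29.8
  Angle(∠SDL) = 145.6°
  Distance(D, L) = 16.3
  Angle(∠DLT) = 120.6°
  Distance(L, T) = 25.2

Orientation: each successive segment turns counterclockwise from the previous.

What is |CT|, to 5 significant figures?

36.869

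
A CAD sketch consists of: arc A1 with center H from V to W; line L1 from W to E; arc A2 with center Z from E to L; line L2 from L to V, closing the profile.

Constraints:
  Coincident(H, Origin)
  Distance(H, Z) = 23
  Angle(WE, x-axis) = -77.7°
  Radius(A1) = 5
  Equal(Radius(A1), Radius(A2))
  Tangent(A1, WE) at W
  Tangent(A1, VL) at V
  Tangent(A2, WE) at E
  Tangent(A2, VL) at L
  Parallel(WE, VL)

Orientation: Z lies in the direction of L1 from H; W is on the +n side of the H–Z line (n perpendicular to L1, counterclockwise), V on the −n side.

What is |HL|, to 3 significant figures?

23.5

The slot axis is L1's direction at -77.7°, so u = (cos -77.7°, sin -77.7°) = (0.213, -0.977) and n = (−sin -77.7°, cos -77.7°) = (0.977, 0.213). H is at the origin and Z lies 23.0 along u from H, so Z = 23.0·u = (4.90, -22.5). Tangency of A1 to both parallel lines with radius 5.0 puts W and V at H ± 5.0·n: W = (4.89, 1.07), V = (-4.89, -1.07). Equal radii place E and L the same way about Z: E = Z + 5.0·n = (9.78, -21.4), L = Z − 5.0·n = (0.0145, -23.5). Then |HL| = |L − H| = 23.5.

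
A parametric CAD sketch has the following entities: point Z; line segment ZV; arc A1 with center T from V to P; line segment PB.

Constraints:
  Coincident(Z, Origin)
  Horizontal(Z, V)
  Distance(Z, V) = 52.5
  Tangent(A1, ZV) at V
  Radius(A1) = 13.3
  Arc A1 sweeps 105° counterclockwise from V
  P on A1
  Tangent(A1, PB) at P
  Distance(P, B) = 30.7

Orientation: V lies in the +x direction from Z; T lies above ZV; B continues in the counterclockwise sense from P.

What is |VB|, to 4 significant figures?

46.65

Z is at the origin; ZV is horizontal with |ZV| = 52.5 and V on the +x side, so V = (52.50, 0.000). A1 meets ZV tangentially, so TV is at right angles to ZV, so T = V + (0, 13.3) = (52.50, 13.30). On A1, V sits at bearing -90° from T; a 105° counterclockwise sweep puts P at bearing 15°, so P = T + 13.3·(cos 15°, sin 15°) = (65.35, 16.74). Since A1 is tangent to PB there, TP ⟂ PB, so PB runs along (−sin 15°, cos 15°); with |PB| = 30.7, B = (57.40, 46.40). Then |VB| = |B − V| = 46.65.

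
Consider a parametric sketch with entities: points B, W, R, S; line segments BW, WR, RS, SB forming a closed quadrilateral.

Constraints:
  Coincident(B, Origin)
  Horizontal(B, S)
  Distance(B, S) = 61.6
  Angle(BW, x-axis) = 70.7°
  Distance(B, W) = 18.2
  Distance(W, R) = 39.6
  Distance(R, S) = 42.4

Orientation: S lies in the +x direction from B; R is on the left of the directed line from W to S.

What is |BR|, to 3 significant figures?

54.6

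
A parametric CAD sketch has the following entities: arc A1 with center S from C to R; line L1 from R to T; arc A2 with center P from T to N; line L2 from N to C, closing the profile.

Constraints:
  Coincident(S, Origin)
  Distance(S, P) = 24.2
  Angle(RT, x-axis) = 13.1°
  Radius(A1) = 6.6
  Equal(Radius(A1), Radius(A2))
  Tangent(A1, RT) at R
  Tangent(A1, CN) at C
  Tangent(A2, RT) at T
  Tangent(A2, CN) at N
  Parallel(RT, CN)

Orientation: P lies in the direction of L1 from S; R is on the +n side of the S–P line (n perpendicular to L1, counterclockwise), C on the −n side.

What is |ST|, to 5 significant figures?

25.084

The slot axis is L1's direction at 13.1°, so u = (cos 13.1°, sin 13.1°) = (0.97398, 0.22665) and n = (−sin 13.1°, cos 13.1°) = (-0.22665, 0.97398). S is at the origin and P lies 24.2 along u from S, so P = 24.2·u = (23.570, 5.4850). Tangency of A1 to both parallel lines with radius 6.6 puts R and C at S ± 6.6·n: R = (-1.4959, 6.4282), C = (1.4959, -6.4282). Equal radii place T and N the same way about P: T = P + 6.6·n = (22.074, 11.913), N = P − 6.6·n = (25.066, -0.94328). Then |ST| = |T − S| = 25.084.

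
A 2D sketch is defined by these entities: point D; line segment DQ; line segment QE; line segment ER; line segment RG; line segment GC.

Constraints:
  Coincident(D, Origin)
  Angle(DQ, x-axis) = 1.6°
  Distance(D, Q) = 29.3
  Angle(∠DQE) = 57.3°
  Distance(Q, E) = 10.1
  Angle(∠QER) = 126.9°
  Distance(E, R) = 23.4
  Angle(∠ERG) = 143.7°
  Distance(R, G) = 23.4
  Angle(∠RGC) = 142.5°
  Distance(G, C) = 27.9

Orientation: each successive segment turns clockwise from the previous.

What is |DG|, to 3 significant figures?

19.4

∠QER = 126.9° gives ER at -174° from the x-axis; with |ER| = 23.4, R = (0.791, -10.2). ∠ERG = 143.7° gives RG at 150° from the x-axis; with |RG| = 23.4, G = (-19.4, 1.68). Then |DG| = |G − D| = 19.4.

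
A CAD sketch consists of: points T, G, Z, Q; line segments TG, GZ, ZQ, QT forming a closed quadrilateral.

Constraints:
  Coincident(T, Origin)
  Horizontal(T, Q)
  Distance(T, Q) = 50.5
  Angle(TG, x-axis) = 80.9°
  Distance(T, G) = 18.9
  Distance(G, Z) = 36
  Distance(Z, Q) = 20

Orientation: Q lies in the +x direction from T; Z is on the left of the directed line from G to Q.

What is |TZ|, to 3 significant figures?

42.2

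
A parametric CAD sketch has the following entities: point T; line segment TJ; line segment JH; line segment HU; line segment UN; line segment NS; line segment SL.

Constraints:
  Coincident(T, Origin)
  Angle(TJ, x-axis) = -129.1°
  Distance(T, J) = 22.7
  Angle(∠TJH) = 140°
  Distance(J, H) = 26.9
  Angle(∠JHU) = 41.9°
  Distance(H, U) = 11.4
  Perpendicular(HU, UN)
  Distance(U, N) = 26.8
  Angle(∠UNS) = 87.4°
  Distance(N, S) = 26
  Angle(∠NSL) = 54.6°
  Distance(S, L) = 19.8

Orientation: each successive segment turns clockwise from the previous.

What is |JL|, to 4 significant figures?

23.77

∠UNS = 87.4° gives NS at -129.8° from the x-axis; with |NS| = 26.0, S = (-29.13, -49.80). ∠NSL = 54.6° gives SL at 104.8° from the x-axis; with |SL| = 19.8, L = (-34.19, -30.66). Then |JL| = |L − J| = 23.77.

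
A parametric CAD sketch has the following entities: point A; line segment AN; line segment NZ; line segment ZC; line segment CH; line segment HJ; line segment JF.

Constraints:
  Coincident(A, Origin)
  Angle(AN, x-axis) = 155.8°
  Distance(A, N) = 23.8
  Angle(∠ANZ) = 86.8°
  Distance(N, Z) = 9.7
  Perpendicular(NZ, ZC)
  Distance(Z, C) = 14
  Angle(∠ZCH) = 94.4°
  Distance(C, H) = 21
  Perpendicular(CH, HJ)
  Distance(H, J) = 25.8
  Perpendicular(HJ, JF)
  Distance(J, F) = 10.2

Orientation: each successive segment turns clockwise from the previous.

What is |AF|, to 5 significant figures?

34.933

A is at the origin; AN runs at 155.8° with length 23.8, so N = (-21.708, 9.7562). ∠ANZ = 86.8° gives NZ at 62.600° from the x-axis; with |NZ| = 9.7, Z = (-17.245, 18.368). The perpendicularity gives ZC at right angles to NZ, so ZC runs at -27.400°; with |ZC| = 14.0, C = (-4.8151, 11.925). ∠ZCH = 94.4° gives CH at -113.00° from the x-axis; with |CH| = 21.0, H = (-13.020, -7.4054). CH is perpendicular to HJ, so HJ runs at 157.00°; with |HJ| = 25.8, J = (-36.769, 2.6754). The perpendicularity gives JF at right angles to HJ, so JF runs at 67.000°; with |JF| = 10.2, F = (-32.784, 12.065). Then |AF| = |F − A| = 34.933.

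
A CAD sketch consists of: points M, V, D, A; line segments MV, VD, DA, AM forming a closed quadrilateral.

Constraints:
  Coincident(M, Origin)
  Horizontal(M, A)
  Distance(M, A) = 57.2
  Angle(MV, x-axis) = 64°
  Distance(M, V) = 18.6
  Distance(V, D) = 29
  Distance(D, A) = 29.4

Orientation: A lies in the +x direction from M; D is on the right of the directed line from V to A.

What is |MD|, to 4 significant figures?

28.45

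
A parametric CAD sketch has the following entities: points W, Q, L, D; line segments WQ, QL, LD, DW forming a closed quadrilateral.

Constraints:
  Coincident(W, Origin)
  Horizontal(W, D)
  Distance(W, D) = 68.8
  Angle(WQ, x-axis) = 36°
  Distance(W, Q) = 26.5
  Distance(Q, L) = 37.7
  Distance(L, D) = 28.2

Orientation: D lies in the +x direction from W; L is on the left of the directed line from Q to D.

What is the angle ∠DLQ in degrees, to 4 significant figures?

97.27°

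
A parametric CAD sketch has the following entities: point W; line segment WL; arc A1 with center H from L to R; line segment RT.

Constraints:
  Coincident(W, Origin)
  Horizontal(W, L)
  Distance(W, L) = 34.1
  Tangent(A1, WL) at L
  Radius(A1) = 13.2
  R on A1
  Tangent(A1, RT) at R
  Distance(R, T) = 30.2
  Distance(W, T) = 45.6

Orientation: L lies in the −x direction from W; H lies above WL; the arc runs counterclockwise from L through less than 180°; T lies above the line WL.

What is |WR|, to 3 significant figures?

24.1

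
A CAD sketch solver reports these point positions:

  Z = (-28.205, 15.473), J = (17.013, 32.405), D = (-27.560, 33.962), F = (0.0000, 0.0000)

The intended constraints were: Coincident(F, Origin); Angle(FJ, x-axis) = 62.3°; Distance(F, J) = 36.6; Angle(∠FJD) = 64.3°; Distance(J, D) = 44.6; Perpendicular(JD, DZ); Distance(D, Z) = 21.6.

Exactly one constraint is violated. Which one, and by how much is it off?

Distance(D, Z) = 21.6 — off by 3.10.

F = (0.00, 0.00) ✓; FJ at 62.30° ✓; |FJ| = 36.60 ✓; ∠FJD = 64.30° ✓; |JD| = 44.60 ✓; ∠(JD, DZ) = 90.00° ✓; |DZ| = 18.50 ✗.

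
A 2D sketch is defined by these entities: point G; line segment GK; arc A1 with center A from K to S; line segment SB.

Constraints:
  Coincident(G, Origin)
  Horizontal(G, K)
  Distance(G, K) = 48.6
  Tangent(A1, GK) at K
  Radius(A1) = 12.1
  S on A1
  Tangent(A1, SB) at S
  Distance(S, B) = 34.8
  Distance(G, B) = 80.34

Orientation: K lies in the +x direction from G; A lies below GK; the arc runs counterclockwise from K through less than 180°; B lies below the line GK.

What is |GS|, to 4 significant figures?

46.02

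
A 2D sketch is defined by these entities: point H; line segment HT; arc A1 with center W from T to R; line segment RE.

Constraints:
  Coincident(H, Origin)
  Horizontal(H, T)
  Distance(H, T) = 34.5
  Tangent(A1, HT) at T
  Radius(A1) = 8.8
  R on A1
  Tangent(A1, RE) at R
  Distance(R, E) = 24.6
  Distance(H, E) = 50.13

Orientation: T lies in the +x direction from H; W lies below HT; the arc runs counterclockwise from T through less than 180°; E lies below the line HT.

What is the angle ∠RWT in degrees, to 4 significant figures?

113.0°

Checks: |WT| = 8.800 ✓; |WR| = 8.800 ✓; ∠(WR, RE) = 90.00° ✓; |RE| = 24.60 ✓; |HE| = 50.13 ✓.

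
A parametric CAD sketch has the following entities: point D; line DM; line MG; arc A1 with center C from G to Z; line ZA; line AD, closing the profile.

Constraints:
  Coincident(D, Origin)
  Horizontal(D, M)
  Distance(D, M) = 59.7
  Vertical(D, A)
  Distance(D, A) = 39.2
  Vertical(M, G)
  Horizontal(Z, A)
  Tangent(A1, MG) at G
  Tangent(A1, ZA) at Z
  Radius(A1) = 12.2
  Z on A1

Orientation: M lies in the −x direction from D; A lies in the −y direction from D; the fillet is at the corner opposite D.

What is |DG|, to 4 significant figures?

65.52

D is at the origin; D and M share the same y with |DM| = 59.7 and M on the −x side, so M = (-59.70, 0.000). DA is vertical with |DA| = 39.2 and A on the −y side, so A = (0.000, -39.20). The virtual corner opposite D is at (-59.70, -39.20). Since A1 is tangent to MG there, CG ⟂ MG and A1 meets ZA tangentially, so CZ is at right angles to ZA, with radius 12.2, so the center C sits 12.2 in from both sides at C = (-47.50, -27.00). That places the tangent points at G = (-59.70, -27.00) on MG and Z = (-47.50, -39.20) on ZA. Then |DG| = |G − D| = 65.52.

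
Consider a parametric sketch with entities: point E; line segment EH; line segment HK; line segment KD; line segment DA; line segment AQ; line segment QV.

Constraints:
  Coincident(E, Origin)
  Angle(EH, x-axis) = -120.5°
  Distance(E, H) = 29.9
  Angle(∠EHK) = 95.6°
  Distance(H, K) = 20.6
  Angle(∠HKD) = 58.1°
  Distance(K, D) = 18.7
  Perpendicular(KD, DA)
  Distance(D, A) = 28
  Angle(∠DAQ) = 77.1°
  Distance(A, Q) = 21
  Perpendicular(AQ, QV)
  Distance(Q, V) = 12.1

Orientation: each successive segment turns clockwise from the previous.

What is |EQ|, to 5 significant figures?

43.827

The perpendicularity gives DA at right angles to KD, so DA runs at -56.800°; with |DA| = 28.0, A = (-2.8812, -30.279). ∠DAQ = 77.1° gives AQ at -159.70° from the x-axis; with |AQ| = 21.0, Q = (-22.577, -37.565). Then |EQ| = |Q − E| = 43.827.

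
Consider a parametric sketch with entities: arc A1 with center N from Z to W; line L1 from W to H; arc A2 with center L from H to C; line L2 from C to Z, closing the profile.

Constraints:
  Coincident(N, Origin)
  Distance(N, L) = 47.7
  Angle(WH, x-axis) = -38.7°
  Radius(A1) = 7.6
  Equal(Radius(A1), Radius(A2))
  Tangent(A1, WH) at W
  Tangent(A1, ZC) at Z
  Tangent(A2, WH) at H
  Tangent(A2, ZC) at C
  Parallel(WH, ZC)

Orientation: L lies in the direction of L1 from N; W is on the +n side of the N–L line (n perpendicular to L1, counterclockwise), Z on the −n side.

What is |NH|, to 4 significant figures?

48.30

The slot axis is L1's direction at -38.7°, so u = (cos -38.7°, sin -38.7°) = (0.7804, -0.6252) and n = (−sin -38.7°, cos -38.7°) = (0.6252, 0.7804). N is at the origin and L lies 47.7 along u from N, so L = 47.7·u = (37.23, -29.82). Tangency of A1 to both parallel lines with radius 7.6 puts W and Z at N ± 7.6·n: W = (4.752, 5.931), Z = (-4.752, -5.931). Equal radii place H and C the same way about L: H = L + 7.6·n = (41.98, -23.89), C = L − 7.6·n = (32.47, -35.76). Then |NH| = |H − N| = 48.30.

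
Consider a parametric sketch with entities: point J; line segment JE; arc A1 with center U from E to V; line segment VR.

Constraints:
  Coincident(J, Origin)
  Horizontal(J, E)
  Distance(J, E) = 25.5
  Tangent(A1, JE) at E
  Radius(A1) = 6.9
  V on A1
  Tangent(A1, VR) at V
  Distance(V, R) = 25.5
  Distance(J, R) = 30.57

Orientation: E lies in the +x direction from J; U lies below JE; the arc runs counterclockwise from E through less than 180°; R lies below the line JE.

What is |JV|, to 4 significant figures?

19.54

Checks: |UE| = 6.900 ✓; |UV| = 6.900 ✓; ∠(UV, VR) = 90.00° ✓; |VR| = 25.50 ✓; |JR| = 30.57 ✓.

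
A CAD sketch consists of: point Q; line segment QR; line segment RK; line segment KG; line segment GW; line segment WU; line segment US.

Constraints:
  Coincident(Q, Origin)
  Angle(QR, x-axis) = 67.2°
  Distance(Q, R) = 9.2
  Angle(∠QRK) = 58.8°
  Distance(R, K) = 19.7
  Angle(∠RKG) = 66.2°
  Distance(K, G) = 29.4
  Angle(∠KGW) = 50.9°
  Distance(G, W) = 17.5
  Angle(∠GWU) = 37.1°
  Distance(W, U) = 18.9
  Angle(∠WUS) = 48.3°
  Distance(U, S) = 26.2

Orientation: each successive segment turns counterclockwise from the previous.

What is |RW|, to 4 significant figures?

11.32

∠RKG = 66.2° gives KG at -57.80° from the x-axis; with |KG| = 29.4, G = (-0.2570, -19.27). ∠KGW = 50.9° gives GW at 71.30° from the x-axis; with |GW| = 17.5, W = (5.354, -2.699). Then |RW| = |W − R| = 11.32.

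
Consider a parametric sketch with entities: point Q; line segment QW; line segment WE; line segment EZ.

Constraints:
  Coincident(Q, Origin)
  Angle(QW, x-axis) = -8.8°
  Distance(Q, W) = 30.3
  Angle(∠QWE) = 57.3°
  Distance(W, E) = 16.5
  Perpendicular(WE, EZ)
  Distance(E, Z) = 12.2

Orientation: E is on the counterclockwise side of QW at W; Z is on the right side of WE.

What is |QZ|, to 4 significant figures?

37.70

Q is at the origin; QW runs at -8.8° with length 30.3, so W = 30.3·(cos -8.8°, sin -8.8°) = (29.94, -4.635). ∠QWE = 57.3°, so WE runs at -8.8° + (180° − 57.3°) = 113.9° from the x-axis; with |WE| = 16.5, E = W + 16.5·(cos 113.9°, sin 113.9°) = (23.26, 10.45). The perpendicularity gives EZ at right angles to WE; with |EZ| = 12.2 on the right of WE, Z = E + 12.2·(0.9143, 0.4051) = (34.41, 15.39). Then |QZ| = |Z − Q| = 37.70.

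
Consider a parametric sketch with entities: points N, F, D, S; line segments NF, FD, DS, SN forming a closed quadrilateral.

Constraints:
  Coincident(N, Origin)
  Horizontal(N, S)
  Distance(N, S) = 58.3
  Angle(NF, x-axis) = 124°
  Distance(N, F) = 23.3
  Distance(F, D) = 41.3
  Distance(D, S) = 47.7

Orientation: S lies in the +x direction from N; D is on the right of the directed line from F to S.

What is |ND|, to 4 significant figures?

18.14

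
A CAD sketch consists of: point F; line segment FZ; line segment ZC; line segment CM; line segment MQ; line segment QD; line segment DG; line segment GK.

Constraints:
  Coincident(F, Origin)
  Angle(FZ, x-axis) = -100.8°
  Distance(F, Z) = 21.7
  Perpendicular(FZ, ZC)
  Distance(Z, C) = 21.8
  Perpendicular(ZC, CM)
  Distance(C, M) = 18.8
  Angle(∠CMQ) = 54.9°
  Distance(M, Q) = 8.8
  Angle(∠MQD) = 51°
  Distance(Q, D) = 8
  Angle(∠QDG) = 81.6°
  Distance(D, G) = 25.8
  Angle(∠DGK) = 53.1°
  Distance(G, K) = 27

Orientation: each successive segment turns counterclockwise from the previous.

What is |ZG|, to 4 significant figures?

45.13

F is at the origin; FZ runs at -100.8° with length 21.7, so Z = (-4.066, -21.32). The perpendicularity gives ZC at right angles to FZ, so ZC runs at -10.80°; with |ZC| = 21.8, C = (17.35, -25.40). The perpendicularity gives CM at right angles to ZC, so CM runs at 79.20°; with |CM| = 18.8, M = (20.87, -6.934). ∠CMQ = 54.9° gives MQ at -155.7° from the x-axis; with |MQ| = 8.8, Q = (12.85, -10.55). ∠MQD = 51.0° gives QD at -26.70° from the x-axis; with |QD| = 8.0, D = (20.00, -14.15). ∠QDG = 81.6° gives DG at 71.70° from the x-axis; with |DG| = 25.8, G = (28.10, 10.35). Then |ZG| = |G − Z| = 45.13.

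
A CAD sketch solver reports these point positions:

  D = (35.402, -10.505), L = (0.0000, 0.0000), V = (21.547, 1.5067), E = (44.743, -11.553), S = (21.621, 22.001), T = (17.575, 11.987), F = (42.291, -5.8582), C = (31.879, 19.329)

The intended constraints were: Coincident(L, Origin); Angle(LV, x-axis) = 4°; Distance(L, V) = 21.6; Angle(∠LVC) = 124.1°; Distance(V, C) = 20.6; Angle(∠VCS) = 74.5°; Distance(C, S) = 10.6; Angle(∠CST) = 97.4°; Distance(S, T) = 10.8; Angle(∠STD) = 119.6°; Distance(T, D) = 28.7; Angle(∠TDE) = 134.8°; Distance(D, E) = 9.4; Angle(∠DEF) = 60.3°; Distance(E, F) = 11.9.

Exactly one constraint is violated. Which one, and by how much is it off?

Distance(E, F) = 11.9 — off by 5.70.

L = (0.00, 0.00) ✓; LV at 4.000° ✓; |LV| = 21.60 ✓; ∠LVC = 124.1° ✓; |VC| = 20.60 ✓; ∠VCS = 74.50° ✓; |CS| = 10.60 ✓; ∠CST = 97.40° ✓; |ST| = 10.80 ✓; ∠STD = 119.6° ✓; |TD| = 28.70 ✓; ∠TDE = 134.8° ✓; |DE| = 9.400 ✓; ∠DEF = 60.30° ✓; |EF| = 6.200 ✗.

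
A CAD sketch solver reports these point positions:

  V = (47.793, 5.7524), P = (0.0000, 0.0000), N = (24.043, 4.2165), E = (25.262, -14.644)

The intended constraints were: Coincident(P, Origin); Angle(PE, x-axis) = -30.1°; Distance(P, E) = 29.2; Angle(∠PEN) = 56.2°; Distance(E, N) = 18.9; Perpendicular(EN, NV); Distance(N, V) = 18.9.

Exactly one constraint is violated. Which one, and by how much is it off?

Distance(N, V) = 18.9 — off by 4.90.

P = (0.00, 0.00) ✓; PE at -30.10° ✓; |PE| = 29.20 ✓; ∠PEN = 56.20° ✓; |EN| = 18.90 ✓; ∠(EN, NV) = 90.00° ✓; |NV| = 23.80 ✗.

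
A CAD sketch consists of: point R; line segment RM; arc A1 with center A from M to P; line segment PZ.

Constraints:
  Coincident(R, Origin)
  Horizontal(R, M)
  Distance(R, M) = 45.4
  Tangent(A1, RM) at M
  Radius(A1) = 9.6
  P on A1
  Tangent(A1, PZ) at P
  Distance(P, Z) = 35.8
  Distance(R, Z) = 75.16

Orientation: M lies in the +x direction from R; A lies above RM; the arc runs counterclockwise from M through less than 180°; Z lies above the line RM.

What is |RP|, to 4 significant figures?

55.36

Checks: |AP| = 9.600 ✓; ∠(AP, PZ) = 90.00° ✓; |PZ| = 35.80 ✓; |RZ| = 75.16 ✓.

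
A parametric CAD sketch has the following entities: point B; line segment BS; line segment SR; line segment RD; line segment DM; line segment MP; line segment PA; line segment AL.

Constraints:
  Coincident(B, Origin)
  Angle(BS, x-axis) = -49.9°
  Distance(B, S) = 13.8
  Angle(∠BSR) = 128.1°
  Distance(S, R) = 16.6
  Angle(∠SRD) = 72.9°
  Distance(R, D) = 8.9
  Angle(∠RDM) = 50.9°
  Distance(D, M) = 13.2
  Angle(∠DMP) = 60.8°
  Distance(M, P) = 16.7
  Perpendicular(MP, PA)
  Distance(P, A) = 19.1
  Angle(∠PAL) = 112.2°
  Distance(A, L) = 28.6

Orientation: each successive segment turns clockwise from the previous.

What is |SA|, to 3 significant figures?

29.1

∠DMP = 60.8° gives MP at -97.2° from the x-axis; with |MP| = 16.7, P = (7.85, -34.1). The perpendicularity gives PA at right angles to MP, so PA runs at 173°; with |PA| = 19.1, A = (-11.1, -31.7). Then |SA| = |A − S| = 29.1.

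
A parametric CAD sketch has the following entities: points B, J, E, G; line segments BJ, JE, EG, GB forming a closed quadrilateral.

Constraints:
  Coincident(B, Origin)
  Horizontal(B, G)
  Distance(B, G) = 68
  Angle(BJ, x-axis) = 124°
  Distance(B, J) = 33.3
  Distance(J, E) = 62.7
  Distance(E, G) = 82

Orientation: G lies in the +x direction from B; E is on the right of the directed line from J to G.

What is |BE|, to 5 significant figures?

34.584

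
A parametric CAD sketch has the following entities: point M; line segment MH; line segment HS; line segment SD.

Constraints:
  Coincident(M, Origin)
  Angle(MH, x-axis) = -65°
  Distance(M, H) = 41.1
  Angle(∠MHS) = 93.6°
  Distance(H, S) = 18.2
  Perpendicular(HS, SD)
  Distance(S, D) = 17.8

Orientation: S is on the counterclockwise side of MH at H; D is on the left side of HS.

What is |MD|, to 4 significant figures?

31.16

M is at the origin; MH runs at -65.0° with length 41.1, so H = 41.1·(cos -65.0°, sin -65.0°) = (17.37, -37.25). ∠MHS = 93.6°, so HS runs at -65.0° + (180° − 93.6°) = 21.40° from the x-axis; with |HS| = 18.2, S = H + 18.2·(cos 21.40°, sin 21.40°) = (34.31, -30.61). HS is perpendicular to SD; with |SD| = 17.8 on the left of HS, D = S + 17.8·(-0.3649, 0.9311) = (27.82, -14.04). Then |MD| = |D − M| = 31.16.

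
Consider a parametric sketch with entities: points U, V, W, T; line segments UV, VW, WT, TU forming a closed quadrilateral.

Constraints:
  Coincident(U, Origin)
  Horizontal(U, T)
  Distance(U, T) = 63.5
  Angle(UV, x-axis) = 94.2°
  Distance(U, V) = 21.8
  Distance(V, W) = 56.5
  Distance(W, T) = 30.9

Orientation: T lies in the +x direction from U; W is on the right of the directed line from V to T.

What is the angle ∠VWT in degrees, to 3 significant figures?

99.3°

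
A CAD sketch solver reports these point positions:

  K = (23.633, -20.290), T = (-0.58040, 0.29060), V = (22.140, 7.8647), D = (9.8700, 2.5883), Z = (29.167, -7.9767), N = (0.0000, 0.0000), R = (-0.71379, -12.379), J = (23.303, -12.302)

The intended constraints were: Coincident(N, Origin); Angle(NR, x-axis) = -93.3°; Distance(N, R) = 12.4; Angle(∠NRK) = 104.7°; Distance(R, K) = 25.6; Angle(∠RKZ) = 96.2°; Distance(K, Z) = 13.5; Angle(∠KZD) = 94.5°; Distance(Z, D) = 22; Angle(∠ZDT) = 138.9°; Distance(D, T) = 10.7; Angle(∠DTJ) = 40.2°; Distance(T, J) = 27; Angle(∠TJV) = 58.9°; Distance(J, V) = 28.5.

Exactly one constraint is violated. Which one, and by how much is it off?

Distance(J, V) = 28.5 — off by 8.30.

N = (0.00, 0.00) ✓; NR at -93.30° ✓; |NR| = 12.40 ✓; ∠NRK = 104.7° ✓; |RK| = 25.60 ✓; ∠RKZ = 96.20° ✓; |KZ| = 13.50 ✓; ∠KZD = 94.50° ✓; |ZD| = 22.00 ✓; ∠ZDT = 138.9° ✓; |DT| = 10.70 ✓; ∠DTJ = 40.20° ✓; |TJ| = 27.00 ✓; ∠TJV = 58.90° ✓; |JV| = 20.20 ✗.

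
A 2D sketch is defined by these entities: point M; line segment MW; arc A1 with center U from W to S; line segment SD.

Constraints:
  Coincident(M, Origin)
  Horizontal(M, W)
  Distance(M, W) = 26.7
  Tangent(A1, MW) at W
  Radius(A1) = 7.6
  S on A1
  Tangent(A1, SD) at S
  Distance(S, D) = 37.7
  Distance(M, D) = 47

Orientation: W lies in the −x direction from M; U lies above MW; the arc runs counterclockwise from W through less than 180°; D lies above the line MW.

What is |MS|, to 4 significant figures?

20.33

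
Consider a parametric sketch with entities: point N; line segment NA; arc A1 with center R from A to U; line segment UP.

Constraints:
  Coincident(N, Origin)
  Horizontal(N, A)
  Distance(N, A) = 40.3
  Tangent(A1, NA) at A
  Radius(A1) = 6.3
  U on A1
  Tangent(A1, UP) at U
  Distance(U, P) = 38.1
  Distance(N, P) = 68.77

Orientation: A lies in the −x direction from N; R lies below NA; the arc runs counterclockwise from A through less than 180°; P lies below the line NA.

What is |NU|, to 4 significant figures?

46.74

Checks: |RU| = 6.300 ✓; ∠(RU, UP) = 90.00° ✓; |UP| = 38.10 ✓; |NP| = 68.77 ✓.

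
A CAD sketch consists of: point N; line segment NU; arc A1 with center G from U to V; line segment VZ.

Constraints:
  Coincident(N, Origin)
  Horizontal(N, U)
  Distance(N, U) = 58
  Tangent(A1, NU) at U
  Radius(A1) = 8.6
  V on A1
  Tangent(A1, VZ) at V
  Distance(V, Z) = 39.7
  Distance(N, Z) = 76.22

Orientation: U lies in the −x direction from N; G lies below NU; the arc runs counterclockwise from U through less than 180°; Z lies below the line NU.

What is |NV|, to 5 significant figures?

67.220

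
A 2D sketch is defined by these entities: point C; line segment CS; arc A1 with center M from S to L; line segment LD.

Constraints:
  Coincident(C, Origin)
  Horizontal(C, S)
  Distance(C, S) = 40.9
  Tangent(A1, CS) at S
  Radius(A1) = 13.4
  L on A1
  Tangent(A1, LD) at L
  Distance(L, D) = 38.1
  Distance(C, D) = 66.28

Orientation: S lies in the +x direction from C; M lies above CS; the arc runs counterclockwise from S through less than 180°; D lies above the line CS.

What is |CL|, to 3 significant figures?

56.4

Checks: |CS| = 40.90 ✓; |ML| = 13.40 ✓; ∠(ML, LD) = 90.00° ✓; |LD| = 38.10 ✓; |CD| = 66.28 ✓.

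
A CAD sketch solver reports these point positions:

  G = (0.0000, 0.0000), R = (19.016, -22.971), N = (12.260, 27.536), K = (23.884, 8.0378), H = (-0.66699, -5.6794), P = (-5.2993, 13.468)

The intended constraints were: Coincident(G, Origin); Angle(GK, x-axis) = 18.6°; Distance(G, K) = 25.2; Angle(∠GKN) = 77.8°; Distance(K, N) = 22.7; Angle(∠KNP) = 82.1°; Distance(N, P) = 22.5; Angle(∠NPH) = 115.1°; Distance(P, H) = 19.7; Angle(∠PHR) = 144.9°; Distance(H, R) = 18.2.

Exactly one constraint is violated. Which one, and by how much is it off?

Distance(H, R) = 18.2 — off by 8.00.

G = (0.00, 0.00) ✓; GK at 18.60° ✓; |GK| = 25.20 ✓; ∠GKN = 77.80° ✓; |KN| = 22.70 ✓; ∠KNP = 82.10° ✓; |NP| = 22.50 ✓; ∠NPH = 115.1° ✓; |PH| = 19.70 ✓; ∠PHR = 144.9° ✓; |HR| = 26.20 ✗.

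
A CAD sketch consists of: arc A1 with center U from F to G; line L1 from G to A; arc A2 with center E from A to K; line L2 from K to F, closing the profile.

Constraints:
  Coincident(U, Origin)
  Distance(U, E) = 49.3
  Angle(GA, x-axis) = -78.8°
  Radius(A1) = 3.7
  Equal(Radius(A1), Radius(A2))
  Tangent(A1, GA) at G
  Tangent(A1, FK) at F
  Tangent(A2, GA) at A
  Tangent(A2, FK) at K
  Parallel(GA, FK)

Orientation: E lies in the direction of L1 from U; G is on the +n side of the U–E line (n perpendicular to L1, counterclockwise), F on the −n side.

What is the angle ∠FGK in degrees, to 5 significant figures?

81.464°

Tangency of A1 to both parallel lines with radius 3.7 puts G and F at U ± 3.7·n: G = (3.6295, 0.71867), F = (-3.6295, -0.71867). Equal radii place A and K the same way about E: A = E + 3.7·n = (13.205, -47.642), K = E − 3.7·n = (5.9462, -49.080). Then cos ∠FGK = GF·GK / (|GF||GK|), giving 81.464°.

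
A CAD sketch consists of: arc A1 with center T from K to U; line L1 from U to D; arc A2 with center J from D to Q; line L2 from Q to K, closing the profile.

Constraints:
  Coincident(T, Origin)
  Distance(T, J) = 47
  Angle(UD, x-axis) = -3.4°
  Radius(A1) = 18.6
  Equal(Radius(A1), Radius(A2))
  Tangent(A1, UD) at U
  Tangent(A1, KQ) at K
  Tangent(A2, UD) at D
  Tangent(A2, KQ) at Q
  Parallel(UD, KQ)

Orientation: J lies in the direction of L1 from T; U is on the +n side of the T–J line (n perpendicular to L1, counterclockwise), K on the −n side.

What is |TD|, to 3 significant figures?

50.5

The slot axis is L1's direction at -3.4°, so u = (cos -3.4°, sin -3.4°) = (0.998, -0.0593) and n = (−sin -3.4°, cos -3.4°) = (0.0593, 0.998). T is at the origin and J lies 47.0 along u from T, so J = 47.0·u = (46.9, -2.79). Tangency of A1 to both parallel lines with radius 18.6 puts U and K at T ± 18.6·n: U = (1.10, 18.6), K = (-1.10, -18.6). Equal radii place D and Q the same way about J: D = J + 18.6·n = (48.0, 15.8), Q = J − 18.6·n = (45.8, -21.4). Then |TD| = |D − T| = 50.5.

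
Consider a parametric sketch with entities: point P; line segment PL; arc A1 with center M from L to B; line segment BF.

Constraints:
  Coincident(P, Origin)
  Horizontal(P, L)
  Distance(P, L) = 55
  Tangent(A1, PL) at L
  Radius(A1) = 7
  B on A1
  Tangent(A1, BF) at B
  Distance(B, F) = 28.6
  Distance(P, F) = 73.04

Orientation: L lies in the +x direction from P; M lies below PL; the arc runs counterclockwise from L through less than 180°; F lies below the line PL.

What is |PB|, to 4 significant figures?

50.20

P is at the origin; P and L share the same y with |PL| = 55.0 and L on the +x side, so L = (55.00, 0.000). Tangency of A1 to PL means the radius ML is perpendicular to PL, so M = L + (0, -7) = (55.00, -7.000). Since MB ⟂ BF (tangency), |MF| = √(7.0² + 28.6²) = 29.44 regardless of where B sits on A1. So F lies on both circle(P, 73.04) and circle(M, 29.44); the below-PL intersection is F = (64.11, -35.00). B is the foot of the tangent from F: B = (49.05, -10.69).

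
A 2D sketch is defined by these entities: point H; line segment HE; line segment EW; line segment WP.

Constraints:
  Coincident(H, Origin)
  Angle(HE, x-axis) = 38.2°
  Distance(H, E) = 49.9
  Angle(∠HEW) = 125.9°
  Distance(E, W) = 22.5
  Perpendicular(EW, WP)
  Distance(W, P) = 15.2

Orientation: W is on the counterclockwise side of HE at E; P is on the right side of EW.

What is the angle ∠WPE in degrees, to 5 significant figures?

55.959°

H is at the origin; HE runs at 38.2° with length 49.9, so E = 49.9·(cos 38.2°, sin 38.2°) = (39.214, 30.859). ∠HEW = 125.9°, so EW runs at 38.2° + (180° − 125.9°) = 92.300° from the x-axis; with |EW| = 22.5, W = E + 22.5·(cos 92.300°, sin 92.300°) = (38.311, 53.340). EW ⟂ WP; with |WP| = 15.2 on the right of EW, P = W + 15.2·(0.99919, 0.040132) = (53.499, 53.950). Then cos ∠WPE = PW·PE / (|PW||PE|), giving 55.959°.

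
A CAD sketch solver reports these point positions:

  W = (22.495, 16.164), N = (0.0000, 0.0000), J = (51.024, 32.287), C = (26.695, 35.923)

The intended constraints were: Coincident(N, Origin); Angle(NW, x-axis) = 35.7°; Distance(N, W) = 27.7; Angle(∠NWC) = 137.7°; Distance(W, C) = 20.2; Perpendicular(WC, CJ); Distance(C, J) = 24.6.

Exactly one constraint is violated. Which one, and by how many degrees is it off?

Perpendicular(WC, CJ) — off by 3.50°.

N = (0.00, 0.00) ✓; NW at 35.70° ✓; |NW| = 27.70 ✓; ∠NWC = 137.7° ✓; |WC| = 20.20 ✓; ∠(WC, CJ) = 86.50° ✗; |CJ| = 24.60 ✓.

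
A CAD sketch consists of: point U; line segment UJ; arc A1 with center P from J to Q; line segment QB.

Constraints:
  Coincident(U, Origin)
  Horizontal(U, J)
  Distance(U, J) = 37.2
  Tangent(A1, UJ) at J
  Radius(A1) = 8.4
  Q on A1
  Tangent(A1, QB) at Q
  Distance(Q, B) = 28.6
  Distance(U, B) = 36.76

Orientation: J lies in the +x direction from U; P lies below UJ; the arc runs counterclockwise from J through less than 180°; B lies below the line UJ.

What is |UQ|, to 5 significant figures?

29.884

Checks: |PQ| = 8.400 ✓; ∠(PQ, QB) = 90.00° ✓; |QB| = 28.60 ✓; |UB| = 36.76 ✓.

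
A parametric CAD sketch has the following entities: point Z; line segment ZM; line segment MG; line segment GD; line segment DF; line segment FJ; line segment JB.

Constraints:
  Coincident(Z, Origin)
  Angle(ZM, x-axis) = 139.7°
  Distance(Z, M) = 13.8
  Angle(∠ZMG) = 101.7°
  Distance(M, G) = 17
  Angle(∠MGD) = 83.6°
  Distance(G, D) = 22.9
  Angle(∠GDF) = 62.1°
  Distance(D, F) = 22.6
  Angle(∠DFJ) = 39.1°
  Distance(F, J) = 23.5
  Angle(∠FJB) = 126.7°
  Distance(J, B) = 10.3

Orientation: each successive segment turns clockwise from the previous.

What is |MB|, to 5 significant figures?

30.426

Z is at the origin; ZM runs at 139.7° with length 13.8, so M = (-10.525, 8.9257). ∠ZMG = 101.7° gives MG at 61.400° from the x-axis; with |MG| = 17.0, G = (-2.3871, 23.851). ∠MGD = 83.6° gives GD at -35.000° from the x-axis; with |GD| = 22.9, D = (16.372, 10.717). ∠GDF = 62.1° gives DF at -152.90° from the x-axis; with |DF| = 22.6, F = (-3.7473, 0.42119). ∠DFJ = 39.1° gives FJ at 66.200° from the x-axis; with |FJ| = 23.5, J = (5.7360, 21.923). ∠FJB = 126.7° gives JB at 12.900° from the x-axis; with |JB| = 10.3, B = (15.776, 24.222). Then |MB| = |B − M| = 30.426.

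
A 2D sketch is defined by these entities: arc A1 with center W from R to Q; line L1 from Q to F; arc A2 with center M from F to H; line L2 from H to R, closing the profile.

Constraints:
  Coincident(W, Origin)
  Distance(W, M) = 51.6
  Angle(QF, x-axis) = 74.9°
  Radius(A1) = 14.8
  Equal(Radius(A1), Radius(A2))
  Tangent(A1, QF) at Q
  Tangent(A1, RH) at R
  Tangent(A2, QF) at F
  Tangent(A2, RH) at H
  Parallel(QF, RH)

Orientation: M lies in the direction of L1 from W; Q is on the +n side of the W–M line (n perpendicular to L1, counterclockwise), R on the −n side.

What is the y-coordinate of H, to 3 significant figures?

46.0

The slot axis is L1's direction at 74.9°, so u = (cos 74.9°, sin 74.9°) = (0.261, 0.965) and n = (−sin 74.9°, cos 74.9°) = (-0.965, 0.261). W is at the origin and M lies 51.6 along u from W, so M = 51.6·u = (13.4, 49.8). Tangency of A1 to both parallel lines with radius 14.8 puts Q and R at W ± 14.8·n: Q = (-14.3, 3.86), R = (14.3, -3.86). Equal radii place F and H the same way about M: F = M + 14.8·n = (-0.847, 53.7), H = M − 14.8·n = (27.7, 46.0). So H.y = 46.0.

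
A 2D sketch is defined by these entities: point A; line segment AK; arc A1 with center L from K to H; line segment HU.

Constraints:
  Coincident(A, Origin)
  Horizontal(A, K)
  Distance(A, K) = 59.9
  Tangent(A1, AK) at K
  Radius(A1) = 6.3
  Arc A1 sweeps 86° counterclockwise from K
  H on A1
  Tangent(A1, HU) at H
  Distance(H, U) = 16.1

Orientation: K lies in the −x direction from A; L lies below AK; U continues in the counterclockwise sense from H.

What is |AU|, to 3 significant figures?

70.8

On A1, K sits at bearing 90° from L; an 86° counterclockwise sweep puts H at bearing 176°, so H = L + 6.3·(cos 176°, sin 176°) = (-66.2, -5.86). The tangent condition forces LH to be normal to HU, so HU runs along (−sin 176°, cos 176°); with |HU| = 16.1, U = (-67.3, -21.9). Then |AU| = |U − A| = 70.8.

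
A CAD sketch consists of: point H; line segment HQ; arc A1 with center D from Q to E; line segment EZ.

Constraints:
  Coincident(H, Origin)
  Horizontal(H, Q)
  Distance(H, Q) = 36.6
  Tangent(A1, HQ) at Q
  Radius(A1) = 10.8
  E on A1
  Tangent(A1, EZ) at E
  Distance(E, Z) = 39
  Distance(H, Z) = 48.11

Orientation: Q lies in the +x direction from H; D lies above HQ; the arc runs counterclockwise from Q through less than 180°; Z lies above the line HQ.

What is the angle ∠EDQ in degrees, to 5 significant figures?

136.53°

H is at the origin; HQ is horizontal with |HQ| = 36.6 and Q on the +x side, so Q = (36.600, 0.0000). The tangent condition forces DQ to be normal to HQ, so D = Q + (0, 10.8) = (36.600, 10.800). Since DE ⟂ EZ (tangency), |DZ| = √(10.8² + 39.0²) = 40.468 regardless of where E sits on A1. So Z lies on both circle(H, 48.11) and circle(D, 40.468); the above-HQ intersection is Z = (15.724, 45.468). E is the foot of the tangent from Z: E = (44.030, 18.638).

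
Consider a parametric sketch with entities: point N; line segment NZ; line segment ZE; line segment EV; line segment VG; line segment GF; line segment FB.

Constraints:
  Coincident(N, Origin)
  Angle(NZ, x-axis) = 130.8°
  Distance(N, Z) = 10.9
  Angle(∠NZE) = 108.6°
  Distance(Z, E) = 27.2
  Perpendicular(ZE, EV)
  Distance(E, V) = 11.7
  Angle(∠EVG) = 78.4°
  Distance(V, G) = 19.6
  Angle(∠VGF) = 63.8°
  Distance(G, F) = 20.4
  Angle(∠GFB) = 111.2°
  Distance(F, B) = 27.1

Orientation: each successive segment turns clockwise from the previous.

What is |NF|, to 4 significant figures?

30.40

∠EVG = 78.4° gives VG at -132.2° from the x-axis; with |VG| = 19.6, G = (3.629, 11.19). ∠VGF = 63.8° gives GF at 111.6° from the x-axis; with |GF| = 20.4, F = (-3.881, 30.16). Then |NF| = |F − N| = 30.40.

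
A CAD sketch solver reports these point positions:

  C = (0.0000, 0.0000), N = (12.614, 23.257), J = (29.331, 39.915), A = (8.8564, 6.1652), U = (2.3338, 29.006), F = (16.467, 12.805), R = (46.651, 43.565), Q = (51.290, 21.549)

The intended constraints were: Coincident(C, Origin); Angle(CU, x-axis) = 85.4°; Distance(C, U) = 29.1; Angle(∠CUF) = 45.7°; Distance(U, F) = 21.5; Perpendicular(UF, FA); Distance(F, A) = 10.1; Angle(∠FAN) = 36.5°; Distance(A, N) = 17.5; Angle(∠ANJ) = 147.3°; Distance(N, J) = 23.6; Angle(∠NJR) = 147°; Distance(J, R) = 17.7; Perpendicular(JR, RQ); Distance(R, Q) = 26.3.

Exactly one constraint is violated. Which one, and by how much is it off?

Distance(R, Q) = 26.3 — off by 3.80.

C = (0.00, 0.00) ✓; CU at 85.40° ✓; |CU| = 29.10 ✓; ∠CUF = 45.70° ✓; |UF| = 21.50 ✓; ∠(UF, FA) = 90.00° ✓; |FA| = 10.10 ✓; ∠FAN = 36.50° ✓; |AN| = 17.50 ✓; ∠ANJ = 147.3° ✓; |NJ| = 23.60 ✓; ∠NJR = 147.0° ✓; |JR| = 17.70 ✓; ∠(JR, RQ) = 90.00° ✓; |RQ| = 22.50 ✗.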